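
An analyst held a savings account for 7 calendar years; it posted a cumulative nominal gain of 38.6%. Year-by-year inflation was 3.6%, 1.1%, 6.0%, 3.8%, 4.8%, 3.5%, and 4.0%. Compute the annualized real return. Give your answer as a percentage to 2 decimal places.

0.92%

Cumulative inflation factor: 1.036 × 1.011 × 1.060 × 1.038 × 1.048 × 1.035 × 1.040 ≈ 1.30002.
Nominal growth factor: 1.38600. Real growth factor = 1.38600 / 1.30002 ≈ 1.06614.
Annualized: 1.06614^(1/7) − 1 ≈ 0.00919.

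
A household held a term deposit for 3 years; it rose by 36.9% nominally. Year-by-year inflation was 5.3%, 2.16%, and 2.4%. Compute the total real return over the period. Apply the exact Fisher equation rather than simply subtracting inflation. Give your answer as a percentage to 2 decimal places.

24.28%

Cumulative inflation factor: 1.053 × 1.0216 × 1.024 ≈ 1.10156.
Nominal growth factor: 1.36900. Real growth factor = 1.36900 / 1.10156 ≈ 1.24278.
Total real return ≈ 24.2780%.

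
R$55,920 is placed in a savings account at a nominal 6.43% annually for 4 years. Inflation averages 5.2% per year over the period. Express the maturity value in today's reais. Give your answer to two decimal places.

Nominal value at maturity: R$55,920 × (1 + 6.43%)^4 ≈ R$71,750.25.
Price-level factor over 4 years: (1 + 5.2%)^4 ≈ 1.2247937436.
Dividing the nominal maturity value by the price-level factor gives the value in today's money.

R$58,581.50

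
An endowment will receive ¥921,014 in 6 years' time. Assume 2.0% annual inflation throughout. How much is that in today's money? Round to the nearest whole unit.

¥817,834

Price-level factor over 6 years: (1 + 2.0%)^6 ≈ 1.1261624193.
Purchasing power today: ¥921,014 divided by that factor.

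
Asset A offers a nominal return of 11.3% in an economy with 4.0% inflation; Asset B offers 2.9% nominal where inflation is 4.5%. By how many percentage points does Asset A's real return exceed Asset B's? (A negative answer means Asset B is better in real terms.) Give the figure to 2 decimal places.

8.55

Asset A real return: 1.113/1.040 − 1 = 7.019%.
Asset B real return: 1.029/1.045 − 1 = -1.531%.
Difference: 7.019 − (-1.531) = 8.550 pp.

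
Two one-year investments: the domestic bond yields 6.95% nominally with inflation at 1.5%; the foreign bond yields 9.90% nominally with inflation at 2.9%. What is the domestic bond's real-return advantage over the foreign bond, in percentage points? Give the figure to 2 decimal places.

-1.43

The domestic bond real return: 1.0695/1.015 − 1 = 5.369%.
The foreign bond real return: 1.0990/1.029 − 1 = 6.803%.
Difference: 5.369 − 6.803 = -1.434 pp.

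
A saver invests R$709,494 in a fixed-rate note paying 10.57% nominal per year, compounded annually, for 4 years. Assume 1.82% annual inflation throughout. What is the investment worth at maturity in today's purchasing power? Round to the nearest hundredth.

R$986,655.62

Nominal value at maturity: R$709,494 × (1 + 10.57%)^4 ≈ R$1,060,468.97.
Price-level factor over 4 years: (1 + 1.82%)^4 ≈ 1.0748116640.
Dividing the nominal maturity value by the price-level factor gives the value in today's money.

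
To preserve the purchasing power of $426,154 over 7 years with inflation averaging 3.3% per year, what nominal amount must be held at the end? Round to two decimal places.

Cumulative price-level factor: (1+3.3%)^7 ≈ 1.2551691332.
The nominal amount required is $426,154 scaled up by that factor.

$534,895.35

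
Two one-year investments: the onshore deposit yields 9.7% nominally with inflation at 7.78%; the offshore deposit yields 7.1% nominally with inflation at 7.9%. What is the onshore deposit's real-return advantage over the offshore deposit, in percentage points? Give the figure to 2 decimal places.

2.52

The onshore deposit real return: 1.097/1.0778 − 1 = 1.781%.
The offshore deposit real return: 1.071/1.079 − 1 = -0.741%.
Difference: 1.781 − (-0.741) = 2.522 pp.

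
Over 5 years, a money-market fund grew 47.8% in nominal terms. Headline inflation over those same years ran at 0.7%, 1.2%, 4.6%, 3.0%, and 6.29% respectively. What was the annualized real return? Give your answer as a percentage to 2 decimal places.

4.84%

Cumulative inflation factor: 1.007 × 1.012 × 1.046 × 1.030 × 1.0629 ≈ 1.16700.
Nominal growth factor: 1.47800. Real growth factor = 1.47800 / 1.16700 ≈ 1.26649.
Annualized: 1.26649^(1/5) − 1 ≈ 0.04838.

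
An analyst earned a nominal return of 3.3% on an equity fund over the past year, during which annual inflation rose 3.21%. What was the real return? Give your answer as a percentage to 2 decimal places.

Real return via the Fisher equation: (1 + 3.3%)/(1 + 3.21%) − 1 = 1.033/1.0321 − 1 ≈ 0.00087.

0.09%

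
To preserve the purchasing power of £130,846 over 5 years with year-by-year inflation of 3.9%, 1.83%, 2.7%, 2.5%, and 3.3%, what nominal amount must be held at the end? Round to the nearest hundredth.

£150,538.08

Cumulative price-level factor: 1.039 × 1.0183 × 1.027 × 1.025 × 1.033 ≈ 1.1504981425.
Multiplying £130,846 by the price-level factor gives the future nominal sum.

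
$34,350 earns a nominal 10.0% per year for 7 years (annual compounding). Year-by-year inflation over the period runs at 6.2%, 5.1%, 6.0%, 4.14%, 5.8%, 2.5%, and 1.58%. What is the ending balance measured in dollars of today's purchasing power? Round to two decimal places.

Nominal value at maturity: $34,350 × (1 + 10.0%)^7 ≈ $66,938.43.
Price-level factor over 7 years: 1.062 × 1.051 × 1.060 × 1.0414 × 1.058 × 1.025 × 1.0158 ≈ 1.3572767601.
The maturity value deflated by that factor is the answer in today's purchasing power.

$49,318.19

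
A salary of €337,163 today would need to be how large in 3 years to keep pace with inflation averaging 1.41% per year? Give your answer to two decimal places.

€351,627.03

Cumulative price-level factor: (1+1.41%)^3 ≈ 1.0428992332.
Multiplying €337,163 by the price-level factor gives the future nominal sum.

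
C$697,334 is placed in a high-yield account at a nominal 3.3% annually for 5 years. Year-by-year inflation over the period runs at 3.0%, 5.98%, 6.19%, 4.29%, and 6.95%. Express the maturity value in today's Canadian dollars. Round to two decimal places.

C$634,416.15

Nominal value at maturity: C$697,334 × (1 + 3.3%)^5 ≈ C$820,242.84.
Price-level factor over 5 years: 1.030 × 1.0598 × 1.0619 × 1.0429 × 1.0695 ≈ 1.2929097694.
Dividing the nominal maturity value by the price-level factor gives the value in today's money.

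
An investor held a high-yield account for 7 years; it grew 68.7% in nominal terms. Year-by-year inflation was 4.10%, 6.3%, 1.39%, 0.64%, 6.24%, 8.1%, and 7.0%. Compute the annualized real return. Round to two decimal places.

Cumulative inflation factor: 1.0410 × 1.063 × 1.0139 × 1.0064 × 1.0624 × 1.081 × 1.070 ≈ 1.38755.
Nominal growth factor: 1.68700. Real growth factor = 1.68700 / 1.38755 ≈ 1.21582.
Annualized: 1.21582^(1/7) − 1 ≈ 0.02831.

2.83%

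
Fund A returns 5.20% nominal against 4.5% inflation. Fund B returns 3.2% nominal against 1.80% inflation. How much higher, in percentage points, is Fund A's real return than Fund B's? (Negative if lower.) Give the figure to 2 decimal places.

Fund A real return: 1.0520/1.045 − 1 = 0.670%.
Fund B real return: 1.032/1.0180 − 1 = 1.375%.
Difference: 0.670 − 1.375 = -0.705 pp.

-0.71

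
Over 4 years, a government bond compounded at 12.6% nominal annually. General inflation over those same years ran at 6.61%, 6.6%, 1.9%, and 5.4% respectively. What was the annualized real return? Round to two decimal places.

7.13%

Cumulative inflation factor: 1.0661 × 1.066 × 1.019 × 1.054 ≈ 1.22059.
Nominal growth factor: 1.60751. Real growth factor = 1.60751 / 1.22059 ≈ 1.31699.
Annualized: 1.31699^(1/4) − 1 ≈ 0.07126.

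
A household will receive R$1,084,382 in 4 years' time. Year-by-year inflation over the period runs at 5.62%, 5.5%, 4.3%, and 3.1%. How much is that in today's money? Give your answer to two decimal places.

R$904,983.59

Price-level factor over 4 years: 1.0562 × 1.055 × 1.043 × 1.031 ≈ 1.1982338839.
Purchasing power today: R$1,084,382 divided by that factor.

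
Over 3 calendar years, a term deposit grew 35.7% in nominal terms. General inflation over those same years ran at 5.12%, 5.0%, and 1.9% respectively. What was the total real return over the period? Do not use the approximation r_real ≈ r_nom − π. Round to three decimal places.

20.651%

Cumulative inflation factor: 1.0512 × 1.050 × 1.019 ≈ 1.12473.
Nominal growth factor: 1.35700. Real growth factor = 1.35700 / 1.12473 ≈ 1.20651.
Total real return ≈ 20.6510%.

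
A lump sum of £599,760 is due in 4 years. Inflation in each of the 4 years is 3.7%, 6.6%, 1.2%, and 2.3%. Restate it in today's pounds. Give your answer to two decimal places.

Price-level factor over 4 years: 1.037 × 1.066 × 1.012 × 1.023 ≈ 1.1444375720.
Purchasing power today: £599,760 divided by that factor.

£524,065.28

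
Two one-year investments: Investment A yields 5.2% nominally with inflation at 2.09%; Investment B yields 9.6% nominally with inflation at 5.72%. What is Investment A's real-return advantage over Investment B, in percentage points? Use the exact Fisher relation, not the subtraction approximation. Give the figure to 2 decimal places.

Investment A real return: 1.052/1.0209 − 1 = 3.046%.
Investment B real return: 1.096/1.0572 − 1 = 3.670%.
Difference: 3.046 − 3.670 = -0.624 pp.

-0.62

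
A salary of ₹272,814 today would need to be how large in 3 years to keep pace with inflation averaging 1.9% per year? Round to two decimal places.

₹288,661.73

Cumulative price-level factor: (1+1.9%)^3 = 1.058089859.
Multiplying ₹272,814 by the price-level factor gives the future nominal sum.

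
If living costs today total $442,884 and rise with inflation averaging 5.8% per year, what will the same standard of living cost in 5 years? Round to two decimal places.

$587,108.45

Cumulative price-level factor: (1+5.8%)^5 ≈ 1.3256483588.
Multiplying $442,884 by the price-level factor gives the future nominal sum.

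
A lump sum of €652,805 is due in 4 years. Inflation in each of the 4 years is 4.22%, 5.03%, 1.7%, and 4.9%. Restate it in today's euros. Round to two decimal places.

Price-level factor over 4 years: 1.0422 × 1.0503 × 1.017 × 1.049 ≈ 1.1677795762.
Purchasing power today: €652,805 divided by that factor.

€559,013.89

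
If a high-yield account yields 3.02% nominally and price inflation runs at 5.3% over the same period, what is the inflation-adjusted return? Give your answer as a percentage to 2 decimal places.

Real return via the Fisher equation: (1 + 3.02%)/(1 + 5.3%) − 1 = 1.0302/1.053 − 1 ≈ -0.02165.

-2.17%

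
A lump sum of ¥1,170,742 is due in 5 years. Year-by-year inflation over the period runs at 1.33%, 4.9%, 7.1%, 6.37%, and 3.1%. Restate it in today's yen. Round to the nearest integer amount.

Price-level factor over 5 years: 1.0133 × 1.049 × 1.071 × 1.0637 × 1.031 ≈ 1.2484778055.
Purchasing power today: ¥1,170,742 divided by that factor.

¥937,736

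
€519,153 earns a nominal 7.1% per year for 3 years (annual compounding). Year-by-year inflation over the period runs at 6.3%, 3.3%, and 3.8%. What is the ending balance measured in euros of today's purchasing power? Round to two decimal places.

€559,542.19

Nominal value at maturity: €519,153 × (1 + 7.1%)^3 ≈ €637,769.55.
Price-level factor over 3 years: 1.063 × 1.033 × 1.038 = 1.139806002.
The maturity value deflated by that factor is the answer in today's purchasing power.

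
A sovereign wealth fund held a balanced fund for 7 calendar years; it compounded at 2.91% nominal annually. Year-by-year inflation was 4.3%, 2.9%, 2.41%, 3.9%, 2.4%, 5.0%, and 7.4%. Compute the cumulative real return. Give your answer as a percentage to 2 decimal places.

Cumulative inflation factor: 1.043 × 1.029 × 1.0241 × 1.039 × 1.024 × 1.050 × 1.074 ≈ 1.31872.
Nominal growth factor: 1.22237. Real growth factor = 1.22237 / 1.31872 ≈ 0.92694.
Total real return ≈ -7.3059%.

-7.31%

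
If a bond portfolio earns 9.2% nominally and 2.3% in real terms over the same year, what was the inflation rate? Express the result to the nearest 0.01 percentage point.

From (1+r_nom) = (1+r_real)(1+π), we get 1+π = (1 + 9.2%)/(1 + 2.3%) = 1.092/1.023 ≈ 1.06745.
So π ≈ 6.7449%.

6.74%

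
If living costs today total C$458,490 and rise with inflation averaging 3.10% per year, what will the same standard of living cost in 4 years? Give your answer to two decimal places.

Cumulative price-level factor: (1+3.10%)^4 ≈ 1.1298860875.
The nominal amount required is C$458,490 scaled up by that factor.

C$518,041.47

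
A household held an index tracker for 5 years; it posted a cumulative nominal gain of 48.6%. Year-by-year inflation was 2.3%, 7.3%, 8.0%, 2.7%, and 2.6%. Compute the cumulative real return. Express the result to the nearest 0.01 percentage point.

Cumulative inflation factor: 1.023 × 1.073 × 1.080 × 1.027 × 1.026 ≈ 1.24916.
Nominal growth factor: 1.48600. Real growth factor = 1.48600 / 1.24916 ≈ 1.18960.
Total real return ≈ 18.9603%.

18.96%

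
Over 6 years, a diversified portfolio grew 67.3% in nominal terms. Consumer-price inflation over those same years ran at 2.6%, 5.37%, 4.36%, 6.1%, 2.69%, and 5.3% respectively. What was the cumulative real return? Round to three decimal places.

29.249%

Cumulative inflation factor: 1.026 × 1.0537 × 1.0436 × 1.061 × 1.0269 × 1.053 ≈ 1.29441.
Nominal growth factor: 1.67300. Real growth factor = 1.67300 / 1.29441 ≈ 1.29249.
Total real return ≈ 29.2485%.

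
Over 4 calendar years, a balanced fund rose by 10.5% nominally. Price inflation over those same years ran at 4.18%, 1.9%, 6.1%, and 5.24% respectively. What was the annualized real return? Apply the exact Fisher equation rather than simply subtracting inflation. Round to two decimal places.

Cumulative inflation factor: 1.0418 × 1.019 × 1.061 × 1.0524 ≈ 1.18537.
Nominal growth factor: 1.10500. Real growth factor = 1.10500 / 1.18537 ≈ 0.93220.
Annualized: 0.93220^(1/4) − 1 ≈ -0.01740.

-1.74%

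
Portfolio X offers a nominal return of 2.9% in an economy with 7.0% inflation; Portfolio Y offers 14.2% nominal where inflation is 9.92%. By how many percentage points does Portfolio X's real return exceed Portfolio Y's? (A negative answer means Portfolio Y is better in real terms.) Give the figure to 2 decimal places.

-7.73

Portfolio X real return: 1.029/1.070 − 1 = -3.832%.
Portfolio Y real return: 1.142/1.0992 − 1 = 3.894%.
Difference: -3.832 − 3.894 = -7.726 pp.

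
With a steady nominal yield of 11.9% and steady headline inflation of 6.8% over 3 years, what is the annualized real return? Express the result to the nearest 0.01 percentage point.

With constant rates the annual real return is the same each year: (1+11.9%)/(1+6.8%) − 1 = 0.04775.

4.78%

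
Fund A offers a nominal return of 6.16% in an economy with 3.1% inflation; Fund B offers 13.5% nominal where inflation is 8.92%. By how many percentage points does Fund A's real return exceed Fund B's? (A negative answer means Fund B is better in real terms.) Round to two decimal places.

-1.24

Fund A real return: 1.0616/1.031 − 1 = 2.968%.
Fund B real return: 1.135/1.0892 − 1 = 4.205%.
Difference: 2.968 − 4.205 = -1.237 pp.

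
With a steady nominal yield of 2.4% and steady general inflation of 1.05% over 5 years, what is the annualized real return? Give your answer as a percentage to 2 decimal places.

1.34%

With constant rates the annual real return is the same each year: (1+2.4%)/(1+1.05%) − 1 = 0.01336.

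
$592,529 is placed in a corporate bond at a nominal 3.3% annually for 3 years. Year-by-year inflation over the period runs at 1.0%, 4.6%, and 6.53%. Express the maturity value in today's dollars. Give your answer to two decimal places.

Nominal value at maturity: $592,529 × (1 + 3.3%)^3 ≈ $653,146.46.
Price-level factor over 3 years: 1.010 × 1.046 × 1.0653 = 1.125446838.
Dividing the nominal maturity value by the price-level factor gives the value in today's money.

$580,344.12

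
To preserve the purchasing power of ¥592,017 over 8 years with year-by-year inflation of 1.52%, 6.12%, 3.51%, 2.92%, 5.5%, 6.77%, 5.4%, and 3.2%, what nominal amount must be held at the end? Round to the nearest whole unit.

Cumulative price-level factor: 1.0152 × 1.0612 × 1.0351 × 1.0292 × 1.055 × 1.0677 × 1.054 × 1.032 ≈ 1.4062189530.
The nominal amount required is ¥592,017 scaled up by that factor.

¥832,506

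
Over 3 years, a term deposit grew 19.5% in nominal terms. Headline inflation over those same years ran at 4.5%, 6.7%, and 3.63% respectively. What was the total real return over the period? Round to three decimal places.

3.419%

Cumulative inflation factor: 1.045 × 1.067 × 1.0363 ≈ 1.15549.
Nominal growth factor: 1.19500. Real growth factor = 1.19500 / 1.15549 ≈ 1.03419.
Total real return ≈ 3.4193%.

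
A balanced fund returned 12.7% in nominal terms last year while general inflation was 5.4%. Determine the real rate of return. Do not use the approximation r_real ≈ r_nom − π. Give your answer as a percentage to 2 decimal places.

6.93%

Real return via the Fisher equation: (1 + 12.7%)/(1 + 5.4%) − 1 = 1.127/1.054 − 1 ≈ 0.06926.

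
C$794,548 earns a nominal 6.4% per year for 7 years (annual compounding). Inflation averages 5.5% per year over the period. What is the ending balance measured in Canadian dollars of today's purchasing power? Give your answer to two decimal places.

C$843,226.64

Nominal value at maturity: C$794,548 × (1 + 6.4%)^7 ≈ C$1,226,624.22.
Price-level factor over 7 years: (1 + 5.5%)^7 ≈ 1.4546791611.
The maturity value deflated by that factor is the answer in today's purchasing power.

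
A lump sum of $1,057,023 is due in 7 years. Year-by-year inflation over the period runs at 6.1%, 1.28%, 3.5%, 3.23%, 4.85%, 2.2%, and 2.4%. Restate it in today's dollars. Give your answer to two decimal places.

$839,034.46

Price-level factor over 7 years: 1.061 × 1.0128 × 1.035 × 1.0323 × 1.0485 × 1.022 × 1.024 ≈ 1.2598088096.
Purchasing power today: $1,057,023 divided by that factor.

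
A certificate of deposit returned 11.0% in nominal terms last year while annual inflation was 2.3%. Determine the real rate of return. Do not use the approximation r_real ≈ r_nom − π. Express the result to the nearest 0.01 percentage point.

8.50%

Real return via the Fisher equation: (1 + 11.0%)/(1 + 2.3%) − 1 = 1.110/1.023 − 1 ≈ 0.08504.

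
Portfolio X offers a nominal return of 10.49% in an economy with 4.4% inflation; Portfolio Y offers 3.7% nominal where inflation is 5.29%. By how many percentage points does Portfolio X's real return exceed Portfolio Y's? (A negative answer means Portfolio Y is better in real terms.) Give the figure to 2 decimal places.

7.34

Portfolio X real return: 1.1049/1.044 − 1 = 5.833%.
Portfolio Y real return: 1.037/1.0529 − 1 = -1.510%.
Difference: 5.833 − (-1.510) = 7.343 pp.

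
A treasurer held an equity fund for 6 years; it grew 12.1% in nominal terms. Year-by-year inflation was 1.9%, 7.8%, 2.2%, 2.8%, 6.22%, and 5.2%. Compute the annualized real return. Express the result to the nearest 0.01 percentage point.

-2.31%

Cumulative inflation factor: 1.019 × 1.078 × 1.022 × 1.028 × 1.0622 × 1.052 ≈ 1.28961.
Nominal growth factor: 1.12100. Real growth factor = 1.12100 / 1.28961 ≈ 0.86925.
Annualized: 0.86925^(1/6) − 1 ≈ -0.02308.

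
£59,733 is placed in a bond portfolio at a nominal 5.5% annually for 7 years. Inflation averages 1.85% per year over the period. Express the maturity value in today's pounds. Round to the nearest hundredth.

£76,428.32

Nominal value at maturity: £59,733 × (1 + 5.5%)^7 ≈ £86,892.35.
Price-level factor over 7 years: (1 + 1.85%)^7 ≈ 1.1369130024.
The maturity value deflated by that factor is the answer in today's purchasing power.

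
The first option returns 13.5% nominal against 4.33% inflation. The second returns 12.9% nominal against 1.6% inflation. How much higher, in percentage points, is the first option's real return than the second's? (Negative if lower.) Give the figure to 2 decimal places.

The first option real return: 1.135/1.0433 − 1 = 8.789%.
The second real return: 1.129/1.016 − 1 = 11.122%.
Difference: 8.789 − 11.122 = -2.333 pp.

-2.33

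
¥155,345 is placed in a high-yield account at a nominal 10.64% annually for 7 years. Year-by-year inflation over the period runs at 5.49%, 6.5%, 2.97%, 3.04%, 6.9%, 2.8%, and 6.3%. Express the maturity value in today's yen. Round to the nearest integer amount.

¥226,413

Nominal value at maturity: ¥155,345 × (1 + 10.64%)^7 ≈ ¥315,270.
Price-level factor over 7 years: 1.0549 × 1.065 × 1.0297 × 1.0304 × 1.069 × 1.028 × 1.063 ≈ 1.3924562129.
Dividing the nominal maturity value by the price-level factor gives the value in today's money.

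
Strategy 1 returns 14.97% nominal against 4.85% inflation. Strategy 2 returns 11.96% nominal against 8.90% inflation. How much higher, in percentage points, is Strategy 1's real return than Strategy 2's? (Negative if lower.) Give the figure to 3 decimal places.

6.842

Strategy 1 real return: 1.1497/1.0485 − 1 = 9.6519%.
Strategy 2 real return: 1.1196/1.0890 − 1 = 2.8099%.
Difference: 9.6519 − 2.8099 = 6.8420 pp.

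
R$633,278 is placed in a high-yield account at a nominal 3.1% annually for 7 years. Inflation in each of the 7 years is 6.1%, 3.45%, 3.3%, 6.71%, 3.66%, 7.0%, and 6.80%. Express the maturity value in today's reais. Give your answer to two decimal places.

Nominal value at maturity: R$633,278 × (1 + 3.1%)^7 ≈ R$784,160.67.
Price-level factor over 7 years: 1.061 × 1.0345 × 1.033 × 1.0671 × 1.0366 × 1.070 × 1.0680 ≈ 1.4332354950.
The maturity value deflated by that factor is the answer in today's purchasing power.

R$547,126.19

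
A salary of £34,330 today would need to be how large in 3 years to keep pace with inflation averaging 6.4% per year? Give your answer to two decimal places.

Cumulative price-level factor: (1+6.4%)^3 = 1.204550144.
Multiplying £34,330 by the price-level factor gives the future nominal sum.

£41,352.21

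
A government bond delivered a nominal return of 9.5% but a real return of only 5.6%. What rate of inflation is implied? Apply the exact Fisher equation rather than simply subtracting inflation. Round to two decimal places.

From (1+r_nom) = (1+r_real)(1+π), we get 1+π = (1 + 9.5%)/(1 + 5.6%) = 1.095/1.056 ≈ 1.03693.
So π ≈ 3.6932%.

3.69%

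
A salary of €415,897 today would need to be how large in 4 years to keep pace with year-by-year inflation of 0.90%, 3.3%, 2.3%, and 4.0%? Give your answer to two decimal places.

€461,196.76

Cumulative price-level factor: 1.0090 × 1.033 × 1.023 × 1.040 ≈ 1.1089206242.
The nominal amount required is €415,897 scaled up by that factor.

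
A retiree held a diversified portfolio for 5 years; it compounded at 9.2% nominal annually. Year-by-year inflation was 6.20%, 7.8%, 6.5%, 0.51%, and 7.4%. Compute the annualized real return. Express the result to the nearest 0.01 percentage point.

3.36%

Cumulative inflation factor: 1.0620 × 1.078 × 1.065 × 1.0051 × 1.074 ≈ 1.31615.
Nominal growth factor: 1.55279. Real growth factor = 1.55279 / 1.31615 ≈ 1.17980.
Annualized: 1.17980^(1/5) − 1 ≈ 0.03362.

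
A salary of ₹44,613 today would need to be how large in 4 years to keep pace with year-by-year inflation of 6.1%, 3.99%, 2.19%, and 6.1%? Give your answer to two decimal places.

Cumulative price-level factor: 1.061 × 1.0399 × 1.0219 × 1.061 ≈ 1.1962742241.
The nominal amount required is ₹44,613 scaled up by that factor.

₹53,369.38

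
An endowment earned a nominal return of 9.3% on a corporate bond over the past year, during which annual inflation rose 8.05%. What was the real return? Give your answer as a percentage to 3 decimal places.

Real return via the Fisher equation: (1 + 9.3%)/(1 + 8.05%) − 1 = 1.093/1.0805 − 1 ≈ 0.01157.

1.157%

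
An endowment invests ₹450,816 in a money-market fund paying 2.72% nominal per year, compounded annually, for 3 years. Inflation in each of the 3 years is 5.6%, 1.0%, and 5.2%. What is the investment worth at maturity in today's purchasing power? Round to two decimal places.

₹435,475.09

Nominal value at maturity: ₹450,816 × (1 + 2.72%)^3 ≈ ₹488,612.25.
Price-level factor over 3 years: 1.056 × 1.010 × 1.052 = 1.12202112.
The maturity value deflated by that factor is the answer in today's purchasing power.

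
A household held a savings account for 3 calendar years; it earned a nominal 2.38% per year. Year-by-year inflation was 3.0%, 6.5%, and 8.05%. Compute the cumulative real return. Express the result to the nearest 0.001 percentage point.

-9.461%

Cumulative inflation factor: 1.030 × 1.065 × 1.0805 ≈ 1.18525.
Nominal growth factor: 1.07311. Real growth factor = 1.07311 / 1.18525 ≈ 0.90539.
Total real return ≈ -9.4614%.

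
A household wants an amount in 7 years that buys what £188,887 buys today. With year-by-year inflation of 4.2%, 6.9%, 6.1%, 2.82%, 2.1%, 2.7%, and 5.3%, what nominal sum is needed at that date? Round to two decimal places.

£253,434.09

Cumulative price-level factor: 1.042 × 1.069 × 1.061 × 1.0282 × 1.021 × 1.027 × 1.053 ≈ 1.3417233086.
The nominal amount required is £188,887 scaled up by that factor.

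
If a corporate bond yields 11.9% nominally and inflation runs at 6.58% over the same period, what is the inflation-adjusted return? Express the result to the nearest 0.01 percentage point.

Real return via the Fisher equation: (1 + 11.9%)/(1 + 6.58%) − 1 = 1.119/1.0658 − 1 ≈ 0.04992.

4.99%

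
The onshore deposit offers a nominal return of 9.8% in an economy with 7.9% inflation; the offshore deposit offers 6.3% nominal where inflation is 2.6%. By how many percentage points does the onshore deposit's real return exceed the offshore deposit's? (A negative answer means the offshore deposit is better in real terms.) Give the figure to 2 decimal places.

-1.85

The onshore deposit real return: 1.098/1.079 − 1 = 1.761%.
The offshore deposit real return: 1.063/1.026 − 1 = 3.606%.
Difference: 1.761 − 3.606 = -1.845 pp.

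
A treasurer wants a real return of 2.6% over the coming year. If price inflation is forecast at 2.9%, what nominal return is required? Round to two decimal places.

By the Fisher equation, 1 + r_nom = (1 + 2.6%)(1 + 2.9%) = 1.026 × 1.029 = 1.055754.
So r_nom = 5.5754%.

5.58%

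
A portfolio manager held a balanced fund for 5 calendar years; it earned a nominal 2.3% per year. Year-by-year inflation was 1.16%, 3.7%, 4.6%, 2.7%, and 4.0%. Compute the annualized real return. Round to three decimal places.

Cumulative inflation factor: 1.0116 × 1.037 × 1.046 × 1.027 × 1.040 ≈ 1.17199.
Nominal growth factor: 1.12041. Real growth factor = 1.12041 / 1.17199 ≈ 0.95599.
Annualized: 0.95599^(1/5) − 1 ≈ -0.00896.

-0.896%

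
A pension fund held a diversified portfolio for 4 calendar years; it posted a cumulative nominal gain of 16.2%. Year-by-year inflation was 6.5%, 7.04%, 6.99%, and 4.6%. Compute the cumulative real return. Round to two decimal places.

Cumulative inflation factor: 1.065 × 1.0704 × 1.0699 × 1.046 ≈ 1.27576.
Nominal growth factor: 1.16200. Real growth factor = 1.16200 / 1.27576 ≈ 0.91083.
Total real return ≈ -8.9174%.

-8.92%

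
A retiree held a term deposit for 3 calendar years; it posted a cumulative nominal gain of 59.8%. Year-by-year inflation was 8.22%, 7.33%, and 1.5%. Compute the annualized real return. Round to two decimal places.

10.67%

Cumulative inflation factor: 1.0822 × 1.0733 × 1.015 ≈ 1.17895.
Nominal growth factor: 1.59800. Real growth factor = 1.59800 / 1.17895 ≈ 1.35545.
Annualized: 1.35545^(1/3) − 1 ≈ 0.10669.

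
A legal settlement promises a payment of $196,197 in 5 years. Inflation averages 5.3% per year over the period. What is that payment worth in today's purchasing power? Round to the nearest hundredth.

Price-level factor over 5 years: (1 + 5.3%)^5 ≈ 1.2946186406.
Purchasing power today: $196,197 divided by that factor.

$151,548.10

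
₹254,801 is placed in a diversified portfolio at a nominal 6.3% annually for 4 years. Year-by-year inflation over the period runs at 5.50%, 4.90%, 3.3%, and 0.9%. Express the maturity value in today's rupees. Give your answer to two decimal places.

₹282,042.63

Nominal value at maturity: ₹254,801 × (1 + 6.3%)^4 ≈ ₹325,337.55.
Price-level factor over 4 years: 1.0550 × 1.0490 × 1.033 × 1.009 ≈ 1.1535048784.
The maturity value deflated by that factor is the answer in today's purchasing power.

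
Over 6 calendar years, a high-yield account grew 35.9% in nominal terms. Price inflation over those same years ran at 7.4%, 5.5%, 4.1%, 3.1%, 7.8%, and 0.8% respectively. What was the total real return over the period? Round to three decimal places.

Cumulative inflation factor: 1.074 × 1.055 × 1.041 × 1.031 × 1.078 × 1.008 ≈ 1.32143.
Nominal growth factor: 1.35900. Real growth factor = 1.35900 / 1.32143 ≈ 1.02843.
Total real return ≈ 2.8428%.

2.843%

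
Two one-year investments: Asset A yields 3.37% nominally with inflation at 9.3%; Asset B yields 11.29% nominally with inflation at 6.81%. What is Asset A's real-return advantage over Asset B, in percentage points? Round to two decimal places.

-9.62

Asset A real return: 1.0337/1.093 − 1 = -5.425%.
Asset B real return: 1.1129/1.0681 − 1 = 4.194%.
Difference: -5.425 − 4.194 = -9.619 pp.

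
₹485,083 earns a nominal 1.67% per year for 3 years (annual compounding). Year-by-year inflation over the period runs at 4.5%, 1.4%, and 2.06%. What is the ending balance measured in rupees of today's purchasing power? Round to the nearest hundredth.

Nominal value at maturity: ₹485,083 × (1 + 1.67%)^3 ≈ ₹509,793.77.
Price-level factor over 3 years: 1.045 × 1.014 × 1.0206 = 1.081458378.
The maturity value deflated by that factor is the answer in today's purchasing power.

₹471,394.72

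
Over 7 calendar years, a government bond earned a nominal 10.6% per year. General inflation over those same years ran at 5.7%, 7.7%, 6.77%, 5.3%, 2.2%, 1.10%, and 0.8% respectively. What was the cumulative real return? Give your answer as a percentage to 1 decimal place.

51.9%

Cumulative inflation factor: 1.057 × 1.077 × 1.0677 × 1.053 × 1.022 × 1.0110 × 1.008 ≈ 1.33300.
Nominal growth factor: 2.02435. Real growth factor = 2.02435 / 1.33300 ≈ 1.51864.
Total real return ≈ 51.8641%.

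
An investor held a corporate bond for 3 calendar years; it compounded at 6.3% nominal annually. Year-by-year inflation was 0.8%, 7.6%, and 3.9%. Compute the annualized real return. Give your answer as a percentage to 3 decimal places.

Cumulative inflation factor: 1.008 × 1.076 × 1.039 ≈ 1.12691.
Nominal growth factor: 1.20116. Real growth factor = 1.20116 / 1.12691 ≈ 1.06589.
Annualized: 1.06589^(1/3) − 1 ≈ 0.02150.

2.150%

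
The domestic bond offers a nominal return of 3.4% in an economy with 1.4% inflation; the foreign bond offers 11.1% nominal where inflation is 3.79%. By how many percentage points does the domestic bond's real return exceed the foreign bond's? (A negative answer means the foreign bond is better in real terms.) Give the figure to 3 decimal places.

The domestic bond real return: 1.034/1.014 − 1 = 1.9724%.
The foreign bond real return: 1.111/1.0379 − 1 = 7.0431%.
Difference: 1.9724 − 7.0431 = -5.0707 pp.

-5.071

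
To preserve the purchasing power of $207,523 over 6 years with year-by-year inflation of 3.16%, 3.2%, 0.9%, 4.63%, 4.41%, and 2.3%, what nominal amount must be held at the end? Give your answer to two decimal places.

$249,127.91

Cumulative price-level factor: 1.0316 × 1.032 × 1.009 × 1.0463 × 1.0441 × 1.023 ≈ 1.2004833798.
Multiplying $207,523 by the price-level factor gives the future nominal sum.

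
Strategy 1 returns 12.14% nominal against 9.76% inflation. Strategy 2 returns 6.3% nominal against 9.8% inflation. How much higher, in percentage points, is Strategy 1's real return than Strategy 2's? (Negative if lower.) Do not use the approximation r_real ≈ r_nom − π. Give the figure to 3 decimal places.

Strategy 1 real return: 1.1214/1.0976 − 1 = 2.1684%.
Strategy 2 real return: 1.063/1.098 − 1 = -3.1876%.
Difference: 2.1684 − (-3.1876) = 5.3560 pp.

5.356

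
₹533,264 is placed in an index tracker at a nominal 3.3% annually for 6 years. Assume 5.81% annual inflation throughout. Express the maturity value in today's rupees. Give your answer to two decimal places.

Nominal value at maturity: ₹533,264 × (1 + 3.3%)^6 ≈ ₹647,954.03.
Price-level factor over 6 years: (1 + 5.81%)^6 ≈ 1.4033315406.
The maturity value deflated by that factor is the answer in today's purchasing power.

₹461,725.55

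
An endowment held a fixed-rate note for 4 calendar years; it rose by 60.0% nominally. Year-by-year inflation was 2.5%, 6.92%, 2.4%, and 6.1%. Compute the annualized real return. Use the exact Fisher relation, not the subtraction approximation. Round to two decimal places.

Cumulative inflation factor: 1.025 × 1.0692 × 1.024 × 1.061 ≈ 1.19069.
Nominal growth factor: 1.60000. Real growth factor = 1.60000 / 1.19069 ≈ 1.34376.
Annualized: 1.34376^(1/4) − 1 ≈ 0.07666.

7.67%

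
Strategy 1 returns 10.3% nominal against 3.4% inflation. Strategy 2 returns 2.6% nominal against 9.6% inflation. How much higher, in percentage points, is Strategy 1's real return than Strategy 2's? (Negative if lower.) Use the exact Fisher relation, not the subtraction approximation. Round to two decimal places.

Strategy 1 real return: 1.103/1.034 − 1 = 6.673%.
Strategy 2 real return: 1.026/1.096 − 1 = -6.387%.
Difference: 6.673 − (-6.387) = 13.060 pp.

13.06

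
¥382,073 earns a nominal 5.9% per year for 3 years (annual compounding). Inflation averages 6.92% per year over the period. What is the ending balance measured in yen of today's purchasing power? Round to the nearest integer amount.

Nominal value at maturity: ¥382,073 × (1 + 5.9%)^3 ≈ ¥453,768.
Price-level factor over 3 years: (1 + 6.92%)^3 ≈ 1.2222972939.
Dividing the nominal maturity value by the price-level factor gives the value in today's money.

¥371,242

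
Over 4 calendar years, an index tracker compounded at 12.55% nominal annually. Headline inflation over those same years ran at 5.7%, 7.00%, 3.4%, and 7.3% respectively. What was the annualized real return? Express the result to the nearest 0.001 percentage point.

6.341%

Cumulative inflation factor: 1.057 × 1.0700 × 1.034 × 1.073 ≈ 1.25481.
Nominal growth factor: 1.60466. Real growth factor = 1.60466 / 1.25481 ≈ 1.27880.
Annualized: 1.27880^(1/4) − 1 ≈ 0.06341.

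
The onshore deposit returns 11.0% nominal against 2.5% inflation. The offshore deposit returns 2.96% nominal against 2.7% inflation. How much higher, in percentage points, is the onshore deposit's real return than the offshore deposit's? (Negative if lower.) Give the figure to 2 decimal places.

8.04

The onshore deposit real return: 1.110/1.025 − 1 = 8.293%.
The offshore deposit real return: 1.0296/1.027 − 1 = 0.253%.
Difference: 8.293 − 0.253 = 8.040 pp.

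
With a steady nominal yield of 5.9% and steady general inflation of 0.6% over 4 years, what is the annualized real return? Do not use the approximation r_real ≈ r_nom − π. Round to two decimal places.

With constant rates the annual real return is the same each year: (1+5.9%)/(1+0.6%) − 1 = 0.05268.

5.27%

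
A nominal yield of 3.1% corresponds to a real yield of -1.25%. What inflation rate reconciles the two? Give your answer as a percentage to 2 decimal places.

4.41%

From (1+r_nom) = (1+r_real)(1+π), we get 1+π = (1 + 3.1%)/(1 − 1.25%) = 1.031/0.9875 ≈ 1.04405.
So π ≈ 4.4051%.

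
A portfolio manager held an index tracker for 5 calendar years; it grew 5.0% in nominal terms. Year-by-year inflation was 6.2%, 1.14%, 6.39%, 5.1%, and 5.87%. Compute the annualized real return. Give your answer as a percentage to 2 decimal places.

-3.76%

Cumulative inflation factor: 1.062 × 1.0114 × 1.0639 × 1.051 × 1.0587 ≈ 1.27152.
Nominal growth factor: 1.05000. Real growth factor = 1.05000 / 1.27152 ≈ 0.82578.
Annualized: 0.82578^(1/5) − 1 ≈ -0.03756.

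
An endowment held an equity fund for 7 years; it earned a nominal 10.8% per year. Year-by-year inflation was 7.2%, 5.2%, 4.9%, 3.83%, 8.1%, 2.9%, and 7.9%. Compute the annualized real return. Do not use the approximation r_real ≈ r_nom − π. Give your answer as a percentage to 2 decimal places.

Cumulative inflation factor: 1.072 × 1.052 × 1.049 × 1.0383 × 1.081 × 1.029 × 1.079 ≈ 1.47425.
Nominal growth factor: 2.05012. Real growth factor = 2.05012 / 1.47425 ≈ 1.39062.
Annualized: 1.39062^(1/7) − 1 ≈ 0.04823.

4.82%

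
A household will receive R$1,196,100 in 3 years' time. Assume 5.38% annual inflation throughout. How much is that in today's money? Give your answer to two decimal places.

Price-level factor over 3 years: (1 + 5.38%)^3 ≈ 1.1702390409.
Purchasing power today: R$1,196,100 divided by that factor.

R$1,022,098.87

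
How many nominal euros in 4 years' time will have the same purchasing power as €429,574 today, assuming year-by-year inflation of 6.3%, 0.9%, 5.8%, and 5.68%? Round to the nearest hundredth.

€515,158.52

Cumulative price-level factor: 1.063 × 1.009 × 1.058 × 1.0568 ≈ 1.1992311563.
The nominal amount required is €429,574 scaled up by that factor.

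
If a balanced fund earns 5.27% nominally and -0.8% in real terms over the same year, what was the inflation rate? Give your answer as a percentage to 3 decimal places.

6.119%

From (1+r_nom) = (1+r_real)(1+π), we get 1+π = (1 + 5.27%)/(1 − 0.8%) = 1.0527/0.992 ≈ 1.06119.
So π ≈ 6.1190%.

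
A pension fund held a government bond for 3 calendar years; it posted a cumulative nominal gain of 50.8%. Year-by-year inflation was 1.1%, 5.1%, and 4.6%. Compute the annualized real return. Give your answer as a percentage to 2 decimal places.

Cumulative inflation factor: 1.011 × 1.051 × 1.046 ≈ 1.11144.
Nominal growth factor: 1.50800. Real growth factor = 1.50800 / 1.11144 ≈ 1.35680.
Annualized: 1.35680^(1/3) − 1 ≈ 0.10706.

10.71%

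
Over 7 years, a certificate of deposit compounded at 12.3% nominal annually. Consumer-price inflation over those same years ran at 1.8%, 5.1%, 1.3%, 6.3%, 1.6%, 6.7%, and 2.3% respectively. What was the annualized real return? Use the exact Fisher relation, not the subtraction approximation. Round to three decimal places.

8.437%

Cumulative inflation factor: 1.018 × 1.051 × 1.013 × 1.063 × 1.016 × 1.067 × 1.023 ≈ 1.27769.
Nominal growth factor: 2.25247. Real growth factor = 2.25247 / 1.27769 ≈ 1.76291.
Annualized: 1.76291^(1/7) − 1 ≈ 0.08437.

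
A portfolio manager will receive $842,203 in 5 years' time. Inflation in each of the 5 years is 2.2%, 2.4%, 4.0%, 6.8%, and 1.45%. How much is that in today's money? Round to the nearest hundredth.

Price-level factor over 5 years: 1.022 × 1.024 × 1.040 × 1.068 × 1.0145 ≈ 1.1792543741.
Purchasing power today: $842,203 divided by that factor.

$714,182.64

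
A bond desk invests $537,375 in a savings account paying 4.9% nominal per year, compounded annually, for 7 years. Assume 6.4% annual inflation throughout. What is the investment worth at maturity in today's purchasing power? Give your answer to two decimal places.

$486,535.44

Nominal value at maturity: $537,375 × (1 + 4.9%)^7 ≈ $751,114.03.
Price-level factor over 7 years: (1 + 6.4%)^7 ≈ 1.5438012766.
Dividing the nominal maturity value by the price-level factor gives the value in today's money.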